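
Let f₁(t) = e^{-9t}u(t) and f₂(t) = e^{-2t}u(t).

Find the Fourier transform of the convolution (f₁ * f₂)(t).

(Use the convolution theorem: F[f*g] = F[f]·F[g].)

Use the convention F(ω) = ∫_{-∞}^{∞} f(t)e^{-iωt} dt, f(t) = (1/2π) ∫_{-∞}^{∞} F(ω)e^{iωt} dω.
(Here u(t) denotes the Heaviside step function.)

F[f₁*f₂](ω) = \frac{1}{\left(i \omega + 2\right) \left(i \omega + 9\right)}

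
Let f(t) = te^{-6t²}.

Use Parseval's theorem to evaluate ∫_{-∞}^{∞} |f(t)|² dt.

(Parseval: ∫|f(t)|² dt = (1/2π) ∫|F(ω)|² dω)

∫|f(t)|² dt = \frac{\sqrt{3} \sqrt{\pi}}{144}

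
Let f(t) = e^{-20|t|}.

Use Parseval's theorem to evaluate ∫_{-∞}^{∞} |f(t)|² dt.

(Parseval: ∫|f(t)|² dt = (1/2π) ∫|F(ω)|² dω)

∫|f(t)|² dt = \frac{1}{20}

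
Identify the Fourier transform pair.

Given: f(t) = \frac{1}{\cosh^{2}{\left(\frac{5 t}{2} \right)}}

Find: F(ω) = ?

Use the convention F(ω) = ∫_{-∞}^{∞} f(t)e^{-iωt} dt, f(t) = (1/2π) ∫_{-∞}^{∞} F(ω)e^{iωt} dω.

F(ω) = \frac{4 \pi \omega}{25 \sinh{\left(\frac{\pi \omega}{5} \right)}}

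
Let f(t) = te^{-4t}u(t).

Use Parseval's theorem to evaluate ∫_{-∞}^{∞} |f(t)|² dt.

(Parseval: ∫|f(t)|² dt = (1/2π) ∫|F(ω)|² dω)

∫|f(t)|² dt = \frac{1}{256}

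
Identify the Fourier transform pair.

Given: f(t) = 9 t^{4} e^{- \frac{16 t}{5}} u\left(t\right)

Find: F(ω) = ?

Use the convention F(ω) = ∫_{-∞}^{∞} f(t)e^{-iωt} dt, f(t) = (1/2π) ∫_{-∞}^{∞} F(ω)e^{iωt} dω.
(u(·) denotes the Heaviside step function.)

F(ω) = \frac{675000}{\left(5 i \omega + 16\right)^{5}}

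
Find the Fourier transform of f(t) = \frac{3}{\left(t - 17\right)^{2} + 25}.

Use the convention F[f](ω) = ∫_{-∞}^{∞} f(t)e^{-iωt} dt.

F(ω) = \frac{3 \pi e^{- 17 i \omega - 5 \left|{\omega}\right|}}{5}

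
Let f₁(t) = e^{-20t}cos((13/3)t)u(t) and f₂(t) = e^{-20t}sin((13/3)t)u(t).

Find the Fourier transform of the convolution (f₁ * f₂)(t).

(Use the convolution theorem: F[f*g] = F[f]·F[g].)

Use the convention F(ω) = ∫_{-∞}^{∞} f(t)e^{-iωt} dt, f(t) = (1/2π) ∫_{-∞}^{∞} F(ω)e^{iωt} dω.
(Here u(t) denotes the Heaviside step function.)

F[f₁*f₂](ω) = \frac{351 \left(i \omega + 20\right)}{\left(9 \left(i \omega + 20\right)^{2} + 169\right)^{2}}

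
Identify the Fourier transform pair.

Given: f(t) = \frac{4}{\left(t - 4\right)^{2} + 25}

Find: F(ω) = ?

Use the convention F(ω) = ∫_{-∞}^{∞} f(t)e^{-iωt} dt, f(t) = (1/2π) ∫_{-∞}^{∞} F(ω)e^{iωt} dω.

F(ω) = \frac{4 \pi e^{- 4 i \omega - 5 \left|{\omega}\right|}}{5}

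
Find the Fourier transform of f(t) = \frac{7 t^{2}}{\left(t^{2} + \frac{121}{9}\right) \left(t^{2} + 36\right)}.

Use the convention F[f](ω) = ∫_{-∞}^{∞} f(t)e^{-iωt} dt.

F(ω) = \frac{54 \pi e^{- 6 \left|{\omega}\right|}}{29} - \frac{33 \pi e^{- \frac{11 \left|{\omega}\right|}{3}}}{29}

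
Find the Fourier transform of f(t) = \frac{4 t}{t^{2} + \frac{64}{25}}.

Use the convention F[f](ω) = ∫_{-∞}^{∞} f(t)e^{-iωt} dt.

F(ω) = - 4 i \pi e^{- \frac{8 \left|{\omega}\right|}{5}} \operatorname{sign}{\left(\omega \right)}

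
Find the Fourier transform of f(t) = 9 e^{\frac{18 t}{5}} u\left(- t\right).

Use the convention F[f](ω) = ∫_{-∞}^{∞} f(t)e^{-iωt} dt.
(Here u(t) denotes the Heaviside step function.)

F(ω) = - \frac{45}{5 i \omega - 18}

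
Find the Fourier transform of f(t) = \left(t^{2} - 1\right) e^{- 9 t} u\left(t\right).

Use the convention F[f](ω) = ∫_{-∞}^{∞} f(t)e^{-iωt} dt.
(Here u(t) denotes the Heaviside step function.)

F(ω) = \frac{2 i \omega - \left(i \omega + 9\right)^{3} + 18}{\left(i \omega + 9\right)^{4}}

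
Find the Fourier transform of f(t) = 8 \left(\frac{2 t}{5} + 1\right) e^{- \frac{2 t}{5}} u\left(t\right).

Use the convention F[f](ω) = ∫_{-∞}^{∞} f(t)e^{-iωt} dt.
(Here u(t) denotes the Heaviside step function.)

F(ω) = \frac{40 \left(- 5 i \omega - 4\right)}{25 \omega^{2} - 20 i \omega - 4}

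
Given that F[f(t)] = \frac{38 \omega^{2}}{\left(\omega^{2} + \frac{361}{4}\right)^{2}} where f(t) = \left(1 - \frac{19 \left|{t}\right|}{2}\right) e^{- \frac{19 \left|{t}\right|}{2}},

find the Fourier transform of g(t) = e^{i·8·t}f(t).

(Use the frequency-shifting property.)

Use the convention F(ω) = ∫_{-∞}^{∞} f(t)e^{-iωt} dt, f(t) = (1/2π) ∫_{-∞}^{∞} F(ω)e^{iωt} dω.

F[g](ω) = \frac{608 \left(\omega - 8\right)^{2}}{\left(4 \left(\omega - 8\right)^{2} + 361\right)^{2}}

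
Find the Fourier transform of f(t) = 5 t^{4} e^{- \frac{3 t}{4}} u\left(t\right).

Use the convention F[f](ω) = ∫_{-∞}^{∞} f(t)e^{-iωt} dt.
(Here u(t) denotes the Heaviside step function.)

F(ω) = \frac{122880}{\left(4 i \omega + 3\right)^{5}}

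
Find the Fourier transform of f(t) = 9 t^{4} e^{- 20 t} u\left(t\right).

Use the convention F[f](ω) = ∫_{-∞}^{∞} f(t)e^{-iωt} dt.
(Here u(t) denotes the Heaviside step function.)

F(ω) = \frac{216}{\left(i \omega + 20\right)^{5}}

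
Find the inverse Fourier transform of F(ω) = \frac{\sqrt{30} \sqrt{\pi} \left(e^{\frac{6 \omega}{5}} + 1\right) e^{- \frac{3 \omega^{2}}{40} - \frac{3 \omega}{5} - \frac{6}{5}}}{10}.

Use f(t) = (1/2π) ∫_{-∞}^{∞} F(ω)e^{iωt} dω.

f(t) = 2 e^{- \frac{10 t^{2}}{3}} \cos{\left(4 t \right)}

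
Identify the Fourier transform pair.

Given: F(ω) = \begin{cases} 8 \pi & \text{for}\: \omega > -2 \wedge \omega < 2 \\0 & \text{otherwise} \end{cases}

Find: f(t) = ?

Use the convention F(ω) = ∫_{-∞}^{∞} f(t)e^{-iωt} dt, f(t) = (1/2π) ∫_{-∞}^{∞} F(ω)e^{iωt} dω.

f(t) = \frac{8 \sin{\left(2 t \right)}}{t}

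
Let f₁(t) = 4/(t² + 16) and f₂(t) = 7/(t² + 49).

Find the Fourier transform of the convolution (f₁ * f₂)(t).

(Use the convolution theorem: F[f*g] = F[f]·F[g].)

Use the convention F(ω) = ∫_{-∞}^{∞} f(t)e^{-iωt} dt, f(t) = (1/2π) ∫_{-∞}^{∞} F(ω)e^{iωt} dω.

F[f₁*f₂](ω) = \pi^{2} e^{- 11 \left|{\omega}\right|}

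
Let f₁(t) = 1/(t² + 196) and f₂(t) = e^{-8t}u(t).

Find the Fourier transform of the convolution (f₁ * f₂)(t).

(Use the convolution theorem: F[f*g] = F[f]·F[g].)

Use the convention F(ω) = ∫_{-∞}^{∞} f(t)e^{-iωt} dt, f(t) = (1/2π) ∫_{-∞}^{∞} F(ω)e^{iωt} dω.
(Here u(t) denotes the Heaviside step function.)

F[f₁*f₂](ω) = \frac{\pi e^{- 14 \left|{\omega}\right|}}{14 \left(i \omega + 8\right)}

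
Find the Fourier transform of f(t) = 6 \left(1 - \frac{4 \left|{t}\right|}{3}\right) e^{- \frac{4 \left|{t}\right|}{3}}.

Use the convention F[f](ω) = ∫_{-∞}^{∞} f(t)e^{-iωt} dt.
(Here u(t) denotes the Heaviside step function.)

F(ω) = \frac{2592 \omega^{2}}{\left(9 \omega^{2} + 16\right)^{2}}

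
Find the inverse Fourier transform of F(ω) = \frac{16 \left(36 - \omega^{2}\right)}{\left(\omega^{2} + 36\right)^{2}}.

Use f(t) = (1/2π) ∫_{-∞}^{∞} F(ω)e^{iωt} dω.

f(t) = 8 e^{- 6 \left|{t}\right|} \left|{t}\right|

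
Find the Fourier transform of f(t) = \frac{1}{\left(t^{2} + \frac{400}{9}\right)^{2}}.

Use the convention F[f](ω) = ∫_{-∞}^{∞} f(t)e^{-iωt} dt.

F(ω) = \frac{9 \pi \left(20 \left|{\omega}\right| + 3\right) e^{- \frac{20 \left|{\omega}\right|}{3}}}{16000}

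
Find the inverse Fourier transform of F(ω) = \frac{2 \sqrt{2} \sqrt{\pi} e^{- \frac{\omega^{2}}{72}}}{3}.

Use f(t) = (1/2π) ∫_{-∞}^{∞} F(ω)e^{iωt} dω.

f(t) = 4 e^{- 18 t^{2}}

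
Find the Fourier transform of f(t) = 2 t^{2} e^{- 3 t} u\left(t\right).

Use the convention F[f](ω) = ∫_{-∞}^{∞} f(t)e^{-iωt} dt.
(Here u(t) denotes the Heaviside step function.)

F(ω) = \frac{4}{\left(i \omega + 3\right)^{3}}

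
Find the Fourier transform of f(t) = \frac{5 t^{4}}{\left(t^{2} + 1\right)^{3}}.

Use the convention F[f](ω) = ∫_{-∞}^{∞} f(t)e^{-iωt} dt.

F(ω) = \frac{5 \pi \left(\omega^{2} - 5 \left|{\omega}\right| + 3\right) e^{- \left|{\omega}\right|}}{8}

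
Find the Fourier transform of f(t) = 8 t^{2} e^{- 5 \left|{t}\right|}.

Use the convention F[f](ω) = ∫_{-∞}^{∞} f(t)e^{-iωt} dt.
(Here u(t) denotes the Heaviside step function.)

F(ω) = \frac{160 \left(25 - 3 \omega^{2}\right)}{\left(\omega^{2} + 25\right)^{3}}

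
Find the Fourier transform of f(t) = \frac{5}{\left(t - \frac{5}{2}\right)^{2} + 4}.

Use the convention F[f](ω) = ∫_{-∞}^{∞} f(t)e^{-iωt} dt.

F(ω) = \frac{5 \pi e^{- \frac{5 i \omega}{2} - 2 \left|{\omega}\right|}}{2}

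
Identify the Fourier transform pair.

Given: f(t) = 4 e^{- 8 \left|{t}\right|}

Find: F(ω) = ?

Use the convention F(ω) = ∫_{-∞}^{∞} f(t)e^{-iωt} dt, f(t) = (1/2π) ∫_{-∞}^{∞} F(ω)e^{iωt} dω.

F(ω) = \frac{64}{\omega^{2} + 64}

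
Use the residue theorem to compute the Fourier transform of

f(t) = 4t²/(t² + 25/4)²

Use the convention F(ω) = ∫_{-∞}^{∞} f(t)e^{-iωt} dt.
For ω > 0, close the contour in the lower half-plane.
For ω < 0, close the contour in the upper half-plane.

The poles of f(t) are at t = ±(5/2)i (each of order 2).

Let g(z) = f(z)e^{-iωz}; for large |z| the factor e^{-iωz} decays in the lower half-plane when ω > 0 and in the upper half-plane when ω < 0.

Case ω > 0 (lower half-plane, clockwise contour ⇒ F(ω) = -2πi·ΣRes):
  Res_{z = - \frac{5 i}{2}} g(z) = i \left(\frac{2}{5} - \omega\right) e^{- \frac{5 \omega}{2}} (pole of order 2)
  F(ω) = -2πi·ΣRes = \frac{2 \pi \left(2 - 5 \omega\right) e^{- \frac{5 \omega}{2}}}{5}

Case ω < 0 (upper half-plane, counterclockwise contour ⇒ F(ω) = +2πi·ΣRes):
  Res_{z = \frac{5 i}{2}} g(z) = i \left(- \omega - \frac{2}{5}\right) e^{\frac{5 \omega}{2}} (pole of order 2)
  F(ω) = 2πi·ΣRes = \frac{2 \pi \left(5 \omega + 2\right) e^{\frac{5 \omega}{2}}}{5}

Both cases combine into a single formula in |ω|:

F(ω) = \frac{2 \pi \left(2 - 5 \left|{\omega}\right|\right) e^{- \frac{5 \left|{\omega}\right|}{2}}}{5}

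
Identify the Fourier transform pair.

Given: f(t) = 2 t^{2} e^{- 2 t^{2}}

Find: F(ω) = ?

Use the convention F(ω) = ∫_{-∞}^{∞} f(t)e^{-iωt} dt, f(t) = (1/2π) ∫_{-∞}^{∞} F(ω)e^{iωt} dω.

F(ω) = \frac{\sqrt{2} \sqrt{\pi} \left(4 - \omega^{2}\right) e^{- \frac{\omega^{2}}{8}}}{16}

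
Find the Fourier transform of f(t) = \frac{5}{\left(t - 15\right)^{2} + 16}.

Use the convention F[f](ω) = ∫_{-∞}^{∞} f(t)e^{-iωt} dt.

F(ω) = \frac{5 \pi e^{- 15 i \omega - 4 \left|{\omega}\right|}}{4}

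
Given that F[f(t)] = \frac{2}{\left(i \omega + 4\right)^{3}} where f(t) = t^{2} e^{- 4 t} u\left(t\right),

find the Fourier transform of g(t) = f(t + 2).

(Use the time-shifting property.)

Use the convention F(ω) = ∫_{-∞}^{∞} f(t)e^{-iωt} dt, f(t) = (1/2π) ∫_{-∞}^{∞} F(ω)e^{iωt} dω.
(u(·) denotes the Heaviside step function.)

F[g](ω) = \frac{2 e^{2 i \omega}}{\left(i \omega + 4\right)^{3}}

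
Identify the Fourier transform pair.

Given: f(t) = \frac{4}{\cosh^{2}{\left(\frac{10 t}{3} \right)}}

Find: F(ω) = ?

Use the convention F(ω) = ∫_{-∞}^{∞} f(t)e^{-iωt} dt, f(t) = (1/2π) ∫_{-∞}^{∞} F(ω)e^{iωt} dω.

F(ω) = \frac{9 \pi \omega}{25 \sinh{\left(\frac{3 \pi \omega}{20} \right)}}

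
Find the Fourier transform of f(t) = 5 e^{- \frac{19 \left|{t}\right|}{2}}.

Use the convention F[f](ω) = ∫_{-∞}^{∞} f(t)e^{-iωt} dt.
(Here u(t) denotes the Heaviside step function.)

F(ω) = \frac{380}{4 \omega^{2} + 361}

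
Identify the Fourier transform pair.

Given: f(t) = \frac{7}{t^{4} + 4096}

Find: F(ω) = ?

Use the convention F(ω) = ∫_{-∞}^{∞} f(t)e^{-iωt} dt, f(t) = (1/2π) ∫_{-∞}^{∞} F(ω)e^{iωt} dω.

F(ω) = \frac{7 \pi e^{- 4 \sqrt{2} \left|{\omega}\right|} \sin{\left(4 \sqrt{2} \left|{\omega}\right| + \frac{\pi}{4} \right)}}{512}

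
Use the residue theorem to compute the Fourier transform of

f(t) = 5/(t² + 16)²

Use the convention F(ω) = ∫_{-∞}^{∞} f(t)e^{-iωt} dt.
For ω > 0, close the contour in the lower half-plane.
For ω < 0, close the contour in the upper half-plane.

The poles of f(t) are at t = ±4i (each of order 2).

Let g(z) = f(z)e^{-iωz}; for large |z| the factor e^{-iωz} decays in the lower half-plane when ω > 0 and in the upper half-plane when ω < 0.

Case ω > 0 (lower half-plane, clockwise contour ⇒ F(ω) = -2πi·ΣRes):
  Res_{z = - 4 i} g(z) = \frac{5 i \left(4 \omega + 1\right) e^{- 4 \omega}}{256} (pole of order 2)
  F(ω) = -2πi·ΣRes = \frac{5 \pi \left(4 \omega + 1\right) e^{- 4 \omega}}{128}

Case ω < 0 (upper half-plane, counterclockwise contour ⇒ F(ω) = +2πi·ΣRes):
  Res_{z = 4 i} g(z) = \frac{5 i \left(4 \omega - 1\right) e^{4 \omega}}{256} (pole of order 2)
  F(ω) = 2πi·ΣRes = \frac{5 \pi \left(1 - 4 \omega\right) e^{4 \omega}}{128}

Both cases combine into a single formula in |ω|:

F(ω) = \frac{5 \pi \left(4 \left|{\omega}\right| + 1\right) e^{- 4 \left|{\omega}\right|}}{128}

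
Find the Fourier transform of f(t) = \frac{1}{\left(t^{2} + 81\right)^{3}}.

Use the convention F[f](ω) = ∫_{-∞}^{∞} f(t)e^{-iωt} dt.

F(ω) = \frac{\pi \left(27 \omega^{2} + 9 \left|{\omega}\right| + 1\right) e^{- 9 \left|{\omega}\right|}}{157464}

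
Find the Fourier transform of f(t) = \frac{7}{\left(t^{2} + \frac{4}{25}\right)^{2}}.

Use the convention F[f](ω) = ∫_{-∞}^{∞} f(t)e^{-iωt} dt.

F(ω) = \frac{175 \pi \left(2 \left|{\omega}\right| + 5\right) e^{- \frac{2 \left|{\omega}\right|}{5}}}{16}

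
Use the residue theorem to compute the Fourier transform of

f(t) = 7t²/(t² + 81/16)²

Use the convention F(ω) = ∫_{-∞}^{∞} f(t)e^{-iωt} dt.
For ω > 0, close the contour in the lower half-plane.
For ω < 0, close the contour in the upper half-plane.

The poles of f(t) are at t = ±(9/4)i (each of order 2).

Let g(z) = f(z)e^{-iωz}; for large |z| the factor e^{-iωz} decays in the lower half-plane when ω > 0 and in the upper half-plane when ω < 0.

Case ω > 0 (lower half-plane, clockwise contour ⇒ F(ω) = -2πi·ΣRes):
  Res_{z = - \frac{9 i}{4}} g(z) = \frac{7 i \left(4 - 9 \omega\right) e^{- \frac{9 \omega}{4}}}{36} (pole of order 2)
  F(ω) = -2πi·ΣRes = \frac{7 \pi \left(4 - 9 \omega\right) e^{- \frac{9 \omega}{4}}}{18}

Case ω < 0 (upper half-plane, counterclockwise contour ⇒ F(ω) = +2πi·ΣRes):
  Res_{z = \frac{9 i}{4}} g(z) = \frac{7 i \left(- 9 \omega - 4\right) e^{\frac{9 \omega}{4}}}{36} (pole of order 2)
  F(ω) = 2πi·ΣRes = \frac{7 \pi \left(9 \omega + 4\right) e^{\frac{9 \omega}{4}}}{18}

Both cases combine into a single formula in |ω|:

F(ω) = \frac{7 \pi \left(4 - 9 \left|{\omega}\right|\right) e^{- \frac{9 \left|{\omega}\right|}{4}}}{18}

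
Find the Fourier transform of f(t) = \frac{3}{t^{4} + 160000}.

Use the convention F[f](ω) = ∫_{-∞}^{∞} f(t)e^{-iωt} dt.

F(ω) = \frac{3 \pi e^{- 10 \sqrt{2} \left|{\omega}\right|} \sin{\left(10 \sqrt{2} \left|{\omega}\right| + \frac{\pi}{4} \right)}}{8000}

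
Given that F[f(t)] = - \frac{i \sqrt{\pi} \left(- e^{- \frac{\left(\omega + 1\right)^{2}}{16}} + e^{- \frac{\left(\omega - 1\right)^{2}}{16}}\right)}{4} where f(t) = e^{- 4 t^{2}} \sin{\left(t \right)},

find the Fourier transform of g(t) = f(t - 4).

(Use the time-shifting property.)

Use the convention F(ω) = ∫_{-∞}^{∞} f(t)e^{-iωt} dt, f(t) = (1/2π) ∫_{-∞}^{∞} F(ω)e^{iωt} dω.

F[g](ω) = \frac{i \sqrt{\pi} \left(1 - e^{\frac{\omega}{4}}\right) e^{- \frac{\omega^{2}}{16} - \frac{\omega}{8} - 4 i \omega - \frac{1}{16}}}{4}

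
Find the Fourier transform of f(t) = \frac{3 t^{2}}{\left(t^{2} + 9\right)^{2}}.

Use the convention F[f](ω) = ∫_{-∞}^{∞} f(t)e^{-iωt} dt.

F(ω) = \frac{\pi \left(1 - 3 \left|{\omega}\right|\right) e^{- 3 \left|{\omega}\right|}}{2}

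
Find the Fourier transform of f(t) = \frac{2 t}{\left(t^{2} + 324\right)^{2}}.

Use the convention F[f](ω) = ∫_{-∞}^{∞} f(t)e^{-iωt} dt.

F(ω) = - \frac{i \pi \omega e^{- 18 \left|{\omega}\right|}}{18}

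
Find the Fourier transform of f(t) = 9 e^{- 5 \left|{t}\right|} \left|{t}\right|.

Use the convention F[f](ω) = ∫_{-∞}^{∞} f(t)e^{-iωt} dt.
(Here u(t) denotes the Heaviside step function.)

F(ω) = \frac{18 \left(25 - \omega^{2}\right)}{\left(\omega^{2} + 25\right)^{2}}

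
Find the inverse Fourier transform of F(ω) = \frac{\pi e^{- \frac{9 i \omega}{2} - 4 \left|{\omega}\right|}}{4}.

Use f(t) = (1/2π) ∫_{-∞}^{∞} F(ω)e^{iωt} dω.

f(t) = \frac{1}{\left(t - \frac{9}{2}\right)^{2} + 16}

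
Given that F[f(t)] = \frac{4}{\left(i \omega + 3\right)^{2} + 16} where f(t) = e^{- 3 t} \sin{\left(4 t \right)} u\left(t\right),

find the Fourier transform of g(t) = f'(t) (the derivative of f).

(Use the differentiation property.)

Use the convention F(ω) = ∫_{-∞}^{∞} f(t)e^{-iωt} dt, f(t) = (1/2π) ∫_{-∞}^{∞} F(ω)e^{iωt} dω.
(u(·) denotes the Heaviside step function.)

F[g](ω) = \frac{4 i \omega}{\left(i \omega + 3\right)^{2} + 16}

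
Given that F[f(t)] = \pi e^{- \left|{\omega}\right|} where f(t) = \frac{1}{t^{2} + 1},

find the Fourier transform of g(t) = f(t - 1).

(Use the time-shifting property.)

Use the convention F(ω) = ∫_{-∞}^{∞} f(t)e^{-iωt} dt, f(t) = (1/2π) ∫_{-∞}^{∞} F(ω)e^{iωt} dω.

F[g](ω) = \pi e^{- i \omega - \left|{\omega}\right|}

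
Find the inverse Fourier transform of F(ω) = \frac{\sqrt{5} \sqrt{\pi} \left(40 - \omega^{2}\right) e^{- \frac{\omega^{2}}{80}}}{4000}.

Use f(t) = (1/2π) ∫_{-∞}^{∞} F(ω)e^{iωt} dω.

f(t) = 4 t^{2} e^{- 20 t^{2}}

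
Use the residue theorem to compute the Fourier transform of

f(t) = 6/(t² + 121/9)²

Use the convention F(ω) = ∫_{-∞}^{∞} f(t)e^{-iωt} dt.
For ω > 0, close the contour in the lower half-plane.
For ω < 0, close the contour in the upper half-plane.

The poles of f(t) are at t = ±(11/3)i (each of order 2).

Let g(z) = f(z)e^{-iωz}; for large |z| the factor e^{-iωz} decays in the lower half-plane when ω > 0 and in the upper half-plane when ω < 0.

Case ω > 0 (lower half-plane, clockwise contour ⇒ F(ω) = -2πi·ΣRes):
  Res_{z = - \frac{11 i}{3}} g(z) = \frac{27 i \left(11 \omega + 3\right) e^{- \frac{11 \omega}{3}}}{2662} (pole of order 2)
  F(ω) = -2πi·ΣRes = \frac{27 \pi \left(11 \omega + 3\right) e^{- \frac{11 \omega}{3}}}{1331}

Case ω < 0 (upper half-plane, counterclockwise contour ⇒ F(ω) = +2πi·ΣRes):
  Res_{z = \frac{11 i}{3}} g(z) = \frac{27 i \left(11 \omega - 3\right) e^{\frac{11 \omega}{3}}}{2662} (pole of order 2)
  F(ω) = 2πi·ΣRes = \frac{27 \pi \left(3 - 11 \omega\right) e^{\frac{11 \omega}{3}}}{1331}

Both cases combine into a single formula in |ω|:

F(ω) = \frac{27 \pi \left(11 \left|{\omega}\right| + 3\right) e^{- \frac{11 \left|{\omega}\right|}{3}}}{1331}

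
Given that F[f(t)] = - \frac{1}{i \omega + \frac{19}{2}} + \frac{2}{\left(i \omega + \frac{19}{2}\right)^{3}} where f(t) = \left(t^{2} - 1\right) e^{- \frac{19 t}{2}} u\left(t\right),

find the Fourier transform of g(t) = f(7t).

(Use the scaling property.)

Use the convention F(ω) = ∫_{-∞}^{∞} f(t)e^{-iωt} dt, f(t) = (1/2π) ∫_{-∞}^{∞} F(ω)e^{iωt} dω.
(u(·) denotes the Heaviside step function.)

F[g](ω) = \frac{2 \left(784 i \omega - \left(2 i \omega + 133\right)^{3} + 52136\right)}{\left(2 i \omega + 133\right)^{4}}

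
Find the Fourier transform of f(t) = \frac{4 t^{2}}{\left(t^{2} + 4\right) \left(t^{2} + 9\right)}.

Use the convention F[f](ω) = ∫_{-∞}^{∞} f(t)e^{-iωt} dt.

F(ω) = \frac{4 \pi \left(3 - 2 e^{\left|{\omega}\right|}\right) e^{- 3 \left|{\omega}\right|}}{5}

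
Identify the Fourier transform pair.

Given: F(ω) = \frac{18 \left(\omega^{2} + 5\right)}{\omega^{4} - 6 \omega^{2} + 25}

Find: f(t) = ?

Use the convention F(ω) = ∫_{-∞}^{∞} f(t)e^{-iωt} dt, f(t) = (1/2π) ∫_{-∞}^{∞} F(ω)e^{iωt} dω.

f(t) = 9 e^{- \left|{t}\right|} \cos{\left(2 t \right)}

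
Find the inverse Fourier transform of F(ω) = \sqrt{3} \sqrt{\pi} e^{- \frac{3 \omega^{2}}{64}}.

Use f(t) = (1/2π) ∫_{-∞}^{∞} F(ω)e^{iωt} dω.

f(t) = 4 e^{- \frac{16 t^{2}}{3}}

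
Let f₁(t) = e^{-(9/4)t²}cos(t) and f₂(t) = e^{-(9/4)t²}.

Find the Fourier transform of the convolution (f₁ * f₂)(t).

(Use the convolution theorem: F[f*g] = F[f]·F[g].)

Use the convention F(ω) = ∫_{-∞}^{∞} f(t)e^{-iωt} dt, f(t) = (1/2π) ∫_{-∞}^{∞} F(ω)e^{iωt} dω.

F[f₁*f₂](ω) = \frac{2 \pi \left(e^{\frac{4 \omega}{9}} + 1\right) e^{- \frac{2 \omega^{2}}{9} - \frac{2 \omega}{9} - \frac{1}{9}}}{9}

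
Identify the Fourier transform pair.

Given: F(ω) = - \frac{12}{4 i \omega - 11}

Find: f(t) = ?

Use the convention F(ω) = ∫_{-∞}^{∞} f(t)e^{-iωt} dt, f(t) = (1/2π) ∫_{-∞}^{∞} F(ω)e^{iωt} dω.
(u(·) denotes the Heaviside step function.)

f(t) = 3 e^{\frac{11 t}{4}} u\left(- t\right)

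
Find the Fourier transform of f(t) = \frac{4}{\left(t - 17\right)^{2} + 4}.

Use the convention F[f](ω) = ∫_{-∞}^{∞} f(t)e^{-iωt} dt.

F(ω) = 2 \pi e^{- 17 i \omega - 2 \left|{\omega}\right|}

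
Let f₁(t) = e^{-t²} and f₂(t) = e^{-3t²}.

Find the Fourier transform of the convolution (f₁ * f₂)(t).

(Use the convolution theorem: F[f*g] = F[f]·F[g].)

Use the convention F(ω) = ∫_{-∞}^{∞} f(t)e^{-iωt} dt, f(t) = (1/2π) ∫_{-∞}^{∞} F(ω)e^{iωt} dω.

F[f₁*f₂](ω) = \frac{\sqrt{3} \pi e^{- \frac{\omega^{2}}{3}}}{3}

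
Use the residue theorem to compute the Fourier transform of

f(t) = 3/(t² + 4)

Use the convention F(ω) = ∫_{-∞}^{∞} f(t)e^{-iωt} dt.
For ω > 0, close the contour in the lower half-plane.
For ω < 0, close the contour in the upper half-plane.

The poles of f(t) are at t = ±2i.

Let g(z) = f(z)e^{-iωz}; for large |z| the factor e^{-iωz} decays in the lower half-plane when ω > 0 and in the upper half-plane when ω < 0.

Case ω > 0 (lower half-plane, clockwise contour ⇒ F(ω) = -2πi·ΣRes):
  Res_{z = - 2 i} g(z) = \frac{3 i e^{- 2 \omega}}{4}
  F(ω) = -2πi·ΣRes = \frac{3 \pi e^{- 2 \omega}}{2}

Case ω < 0 (upper half-plane, counterclockwise contour ⇒ F(ω) = +2πi·ΣRes):
  Res_{z = 2 i} g(z) = - \frac{3 i e^{2 \omega}}{4}
  F(ω) = 2πi·ΣRes = \frac{3 \pi e^{2 \omega}}{2}

Both cases combine into a single formula in |ω|:

F(ω) = \frac{3 \pi e^{- 2 \left|{\omega}\right|}}{2}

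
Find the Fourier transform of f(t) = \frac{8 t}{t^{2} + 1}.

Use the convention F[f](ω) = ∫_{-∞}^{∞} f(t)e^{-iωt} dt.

F(ω) = - 8 i \pi e^{- \left|{\omega}\right|} \operatorname{sign}{\left(\omega \right)}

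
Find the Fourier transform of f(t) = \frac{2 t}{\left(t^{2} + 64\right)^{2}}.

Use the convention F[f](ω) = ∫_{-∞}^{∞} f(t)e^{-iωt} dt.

F(ω) = - \frac{i \pi \omega e^{- 8 \left|{\omega}\right|}}{8}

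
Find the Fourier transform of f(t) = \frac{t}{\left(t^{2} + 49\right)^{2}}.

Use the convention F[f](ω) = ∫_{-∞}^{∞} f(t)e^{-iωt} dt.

F(ω) = - \frac{i \pi \omega e^{- 7 \left|{\omega}\right|}}{14}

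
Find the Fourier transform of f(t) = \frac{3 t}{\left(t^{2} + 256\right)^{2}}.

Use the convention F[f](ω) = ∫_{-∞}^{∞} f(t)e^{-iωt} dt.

F(ω) = - \frac{3 i \pi \omega e^{- 16 \left|{\omega}\right|}}{32}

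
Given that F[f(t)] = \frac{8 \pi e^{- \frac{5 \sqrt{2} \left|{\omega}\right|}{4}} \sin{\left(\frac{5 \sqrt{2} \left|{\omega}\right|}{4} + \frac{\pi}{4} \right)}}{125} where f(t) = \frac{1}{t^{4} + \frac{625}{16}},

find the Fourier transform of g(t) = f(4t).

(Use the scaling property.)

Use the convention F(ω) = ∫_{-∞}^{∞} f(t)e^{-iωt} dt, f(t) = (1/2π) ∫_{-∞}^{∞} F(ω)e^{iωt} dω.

F[g](ω) = \frac{2 \pi e^{- \frac{5 \sqrt{2} \left|{\omega}\right|}{16}} \sin{\left(\frac{5 \sqrt{2} \left|{\omega}\right|}{16} + \frac{\pi}{4} \right)}}{125}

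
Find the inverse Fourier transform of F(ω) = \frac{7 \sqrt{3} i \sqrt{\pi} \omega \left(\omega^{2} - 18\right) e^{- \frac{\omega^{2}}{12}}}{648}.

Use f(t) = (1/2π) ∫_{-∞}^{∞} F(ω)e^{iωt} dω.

f(t) = 7 t^{3} e^{- 3 t^{2}}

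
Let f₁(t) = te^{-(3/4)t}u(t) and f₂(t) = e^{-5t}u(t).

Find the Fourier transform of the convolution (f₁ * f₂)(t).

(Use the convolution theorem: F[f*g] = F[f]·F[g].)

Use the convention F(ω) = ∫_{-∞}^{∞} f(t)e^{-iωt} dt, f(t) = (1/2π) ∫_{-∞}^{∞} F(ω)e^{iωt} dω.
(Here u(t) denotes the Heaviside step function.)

F[f₁*f₂](ω) = \frac{16}{\left(i \omega + 5\right) \left(4 i \omega + 3\right)^{2}}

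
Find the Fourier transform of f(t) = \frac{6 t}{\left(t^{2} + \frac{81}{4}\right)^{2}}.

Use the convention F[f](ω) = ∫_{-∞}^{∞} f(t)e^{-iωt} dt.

F(ω) = - \frac{2 i \pi \omega e^{- \frac{9 \left|{\omega}\right|}{2}}}{3}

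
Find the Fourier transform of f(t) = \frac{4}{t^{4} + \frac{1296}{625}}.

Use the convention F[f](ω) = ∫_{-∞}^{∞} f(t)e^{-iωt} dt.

F(ω) = \frac{125 \pi e^{- \frac{3 \sqrt{2} \left|{\omega}\right|}{5}} \sin{\left(\frac{3 \sqrt{2} \left|{\omega}\right|}{5} + \frac{\pi}{4} \right)}}{54}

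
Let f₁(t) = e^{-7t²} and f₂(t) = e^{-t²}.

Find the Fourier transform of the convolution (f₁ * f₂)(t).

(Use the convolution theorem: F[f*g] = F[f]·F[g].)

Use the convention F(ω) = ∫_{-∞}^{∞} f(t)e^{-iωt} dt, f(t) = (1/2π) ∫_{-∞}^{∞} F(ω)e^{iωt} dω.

F[f₁*f₂](ω) = \frac{\sqrt{7} \pi e^{- \frac{2 \omega^{2}}{7}}}{7}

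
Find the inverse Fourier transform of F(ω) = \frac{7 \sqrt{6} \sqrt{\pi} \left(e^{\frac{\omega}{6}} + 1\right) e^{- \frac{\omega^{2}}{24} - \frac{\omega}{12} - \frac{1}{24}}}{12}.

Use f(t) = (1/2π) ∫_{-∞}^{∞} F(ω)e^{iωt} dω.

f(t) = 7 e^{- 6 t^{2}} \cos{\left(t \right)}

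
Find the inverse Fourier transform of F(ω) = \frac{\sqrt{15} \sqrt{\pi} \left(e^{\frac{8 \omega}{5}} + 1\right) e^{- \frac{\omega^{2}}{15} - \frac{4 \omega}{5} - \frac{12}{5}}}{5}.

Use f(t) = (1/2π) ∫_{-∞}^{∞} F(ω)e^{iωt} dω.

f(t) = 3 e^{- \frac{15 t^{2}}{4}} \cos{\left(6 t \right)}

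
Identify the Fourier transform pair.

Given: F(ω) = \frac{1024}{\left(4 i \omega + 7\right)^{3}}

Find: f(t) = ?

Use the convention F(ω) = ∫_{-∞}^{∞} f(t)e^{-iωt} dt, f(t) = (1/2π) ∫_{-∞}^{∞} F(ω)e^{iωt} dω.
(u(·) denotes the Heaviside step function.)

f(t) = 8 t^{2} e^{- \frac{7 t}{4}} u\left(t\right)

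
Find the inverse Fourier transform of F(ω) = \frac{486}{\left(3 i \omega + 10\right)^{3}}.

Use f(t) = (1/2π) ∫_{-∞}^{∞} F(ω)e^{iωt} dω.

f(t) = 9 t^{2} e^{- \frac{10 t}{3}} u\left(t\right)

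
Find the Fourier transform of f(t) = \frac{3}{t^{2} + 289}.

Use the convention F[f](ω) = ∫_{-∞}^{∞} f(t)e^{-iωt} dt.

F(ω) = \frac{3 \pi e^{- 17 \left|{\omega}\right|}}{17}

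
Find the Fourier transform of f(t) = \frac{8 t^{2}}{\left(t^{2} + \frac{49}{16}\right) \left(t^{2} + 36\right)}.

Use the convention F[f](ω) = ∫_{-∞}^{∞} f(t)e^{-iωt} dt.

F(ω) = \frac{768 \pi e^{- 6 \left|{\omega}\right|}}{527} - \frac{224 \pi e^{- \frac{7 \left|{\omega}\right|}{4}}}{527}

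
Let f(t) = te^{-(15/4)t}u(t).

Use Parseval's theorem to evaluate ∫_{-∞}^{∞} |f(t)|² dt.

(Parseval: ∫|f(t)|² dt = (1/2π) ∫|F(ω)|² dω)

∫|f(t)|² dt = \frac{16}{3375}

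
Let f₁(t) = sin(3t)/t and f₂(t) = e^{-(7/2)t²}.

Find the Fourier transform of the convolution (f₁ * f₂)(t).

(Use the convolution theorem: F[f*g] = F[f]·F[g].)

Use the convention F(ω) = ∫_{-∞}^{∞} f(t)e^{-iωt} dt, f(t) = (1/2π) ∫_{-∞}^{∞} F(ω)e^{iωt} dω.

F[f₁*f₂](ω) = \begin{cases} \frac{\sqrt{14} \pi^{\frac{3}{2}} e^{- \frac{\omega^{2}}{14}}}{7} & \text{for}\: \omega > -3 \wedge \omega < 3 \\0 & \text{otherwise} \end{cases}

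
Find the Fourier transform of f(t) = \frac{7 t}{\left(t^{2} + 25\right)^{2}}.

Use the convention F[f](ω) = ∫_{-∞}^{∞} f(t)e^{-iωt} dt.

F(ω) = - \frac{7 i \pi \omega e^{- 5 \left|{\omega}\right|}}{10}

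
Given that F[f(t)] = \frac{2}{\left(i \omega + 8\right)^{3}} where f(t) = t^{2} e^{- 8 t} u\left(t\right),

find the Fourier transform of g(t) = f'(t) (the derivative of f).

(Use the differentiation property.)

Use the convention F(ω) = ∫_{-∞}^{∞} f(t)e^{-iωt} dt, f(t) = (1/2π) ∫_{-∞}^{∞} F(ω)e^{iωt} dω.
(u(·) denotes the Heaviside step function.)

F[g](ω) = \frac{2 i \omega}{\left(i \omega + 8\right)^{3}}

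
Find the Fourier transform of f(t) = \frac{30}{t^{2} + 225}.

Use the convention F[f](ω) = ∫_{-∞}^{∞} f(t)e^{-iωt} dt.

F(ω) = 2 \pi e^{- 15 \left|{\omega}\right|}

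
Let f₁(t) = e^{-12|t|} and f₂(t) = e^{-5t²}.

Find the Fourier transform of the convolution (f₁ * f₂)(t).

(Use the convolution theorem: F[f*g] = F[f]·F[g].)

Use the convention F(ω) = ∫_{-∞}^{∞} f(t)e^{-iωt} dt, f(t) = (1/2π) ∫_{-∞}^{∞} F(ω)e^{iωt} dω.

F[f₁*f₂](ω) = \frac{24 \sqrt{5} \sqrt{\pi} e^{- \frac{\omega^{2}}{20}}}{5 \left(\omega^{2} + 144\right)}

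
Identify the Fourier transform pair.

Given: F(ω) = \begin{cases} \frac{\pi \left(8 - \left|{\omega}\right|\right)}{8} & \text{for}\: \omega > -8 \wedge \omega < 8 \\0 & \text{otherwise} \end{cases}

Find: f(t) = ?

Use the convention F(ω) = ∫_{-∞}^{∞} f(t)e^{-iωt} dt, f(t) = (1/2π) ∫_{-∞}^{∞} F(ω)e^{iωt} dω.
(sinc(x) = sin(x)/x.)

f(t) = 4 \operatorname{sinc}^{2}{\left(4 t \right)}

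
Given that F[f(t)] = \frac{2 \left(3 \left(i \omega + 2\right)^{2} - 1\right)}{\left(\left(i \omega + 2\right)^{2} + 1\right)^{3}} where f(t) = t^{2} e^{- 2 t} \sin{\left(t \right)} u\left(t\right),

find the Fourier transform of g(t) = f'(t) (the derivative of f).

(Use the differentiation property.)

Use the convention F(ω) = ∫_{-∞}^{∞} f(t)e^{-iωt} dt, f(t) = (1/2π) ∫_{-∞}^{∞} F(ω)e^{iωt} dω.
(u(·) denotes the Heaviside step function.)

F[g](ω) = \frac{2 i \omega \left(3 \left(i \omega + 2\right)^{2} - 1\right)}{\left(\left(i \omega + 2\right)^{2} + 1\right)^{3}}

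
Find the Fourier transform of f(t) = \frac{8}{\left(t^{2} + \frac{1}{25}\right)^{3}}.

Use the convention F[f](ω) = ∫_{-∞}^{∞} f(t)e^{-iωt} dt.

F(ω) = 125 \pi \left(\omega^{2} + 15 \left|{\omega}\right| + 75\right) e^{- \frac{\left|{\omega}\right|}{5}}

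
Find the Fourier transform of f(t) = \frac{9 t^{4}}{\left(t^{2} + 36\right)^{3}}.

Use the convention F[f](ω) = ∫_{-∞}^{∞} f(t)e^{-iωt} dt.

F(ω) = \frac{9 \pi \left(12 \omega^{2} - 10 \left|{\omega}\right| + 1\right) e^{- 6 \left|{\omega}\right|}}{16}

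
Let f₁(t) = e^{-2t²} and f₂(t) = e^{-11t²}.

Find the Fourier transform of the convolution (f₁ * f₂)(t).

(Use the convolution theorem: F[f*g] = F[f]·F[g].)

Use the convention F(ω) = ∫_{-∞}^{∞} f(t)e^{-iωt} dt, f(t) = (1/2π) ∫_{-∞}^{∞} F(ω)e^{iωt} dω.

F[f₁*f₂](ω) = \frac{\sqrt{22} \pi e^{- \frac{13 \omega^{2}}{88}}}{22}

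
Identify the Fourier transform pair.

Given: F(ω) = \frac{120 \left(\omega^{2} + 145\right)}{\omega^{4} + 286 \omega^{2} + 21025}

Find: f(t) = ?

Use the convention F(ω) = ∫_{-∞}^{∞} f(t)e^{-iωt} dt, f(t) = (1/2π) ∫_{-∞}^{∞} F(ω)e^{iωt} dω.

f(t) = 5 e^{- 12 \left|{t}\right|} \cos{\left(\left|{t}\right| \right)}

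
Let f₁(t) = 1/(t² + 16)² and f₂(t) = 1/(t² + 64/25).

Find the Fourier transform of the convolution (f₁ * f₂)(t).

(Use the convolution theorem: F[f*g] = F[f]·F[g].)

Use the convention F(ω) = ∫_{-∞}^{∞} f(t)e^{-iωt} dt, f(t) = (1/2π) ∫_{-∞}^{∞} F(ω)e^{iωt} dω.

F[f₁*f₂](ω) = \frac{5 \pi^{2} \left(4 \left|{\omega}\right| + 1\right) e^{- \frac{28 \left|{\omega}\right|}{5}}}{1024}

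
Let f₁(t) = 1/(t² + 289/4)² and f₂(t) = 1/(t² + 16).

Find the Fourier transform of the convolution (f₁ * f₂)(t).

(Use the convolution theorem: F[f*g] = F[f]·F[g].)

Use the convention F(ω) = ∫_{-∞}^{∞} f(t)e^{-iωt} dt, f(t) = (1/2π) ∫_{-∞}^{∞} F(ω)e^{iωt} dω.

F[f₁*f₂](ω) = \frac{\pi^{2} \left(17 \left|{\omega}\right| + 2\right) e^{- \frac{25 \left|{\omega}\right|}{2}}}{9826}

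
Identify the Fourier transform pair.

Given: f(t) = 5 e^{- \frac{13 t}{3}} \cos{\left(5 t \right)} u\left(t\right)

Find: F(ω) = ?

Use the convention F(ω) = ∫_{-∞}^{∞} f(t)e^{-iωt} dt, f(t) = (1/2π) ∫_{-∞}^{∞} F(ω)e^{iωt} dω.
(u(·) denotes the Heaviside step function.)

F(ω) = \frac{15 \left(3 i \omega + 13\right)}{\left(3 i \omega + 13\right)^{2} + 225}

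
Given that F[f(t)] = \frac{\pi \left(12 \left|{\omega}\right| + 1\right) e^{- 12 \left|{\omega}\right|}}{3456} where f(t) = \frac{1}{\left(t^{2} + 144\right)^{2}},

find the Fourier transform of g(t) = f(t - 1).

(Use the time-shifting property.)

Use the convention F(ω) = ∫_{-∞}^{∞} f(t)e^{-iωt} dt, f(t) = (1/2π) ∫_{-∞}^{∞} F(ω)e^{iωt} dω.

F[g](ω) = \frac{\pi \left(12 \left|{\omega}\right| + 1\right) e^{- i \omega - 12 \left|{\omega}\right|}}{3456}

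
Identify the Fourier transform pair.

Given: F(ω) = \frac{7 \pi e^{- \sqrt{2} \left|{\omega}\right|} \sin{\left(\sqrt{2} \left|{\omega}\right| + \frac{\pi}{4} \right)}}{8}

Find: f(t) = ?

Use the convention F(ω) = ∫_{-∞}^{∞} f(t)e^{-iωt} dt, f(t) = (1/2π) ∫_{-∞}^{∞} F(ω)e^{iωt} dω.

f(t) = \frac{7}{t^{4} + 16}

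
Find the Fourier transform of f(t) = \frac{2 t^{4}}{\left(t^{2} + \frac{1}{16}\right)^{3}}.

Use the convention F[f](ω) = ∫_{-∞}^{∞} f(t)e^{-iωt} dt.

F(ω) = \frac{\pi \left(\omega^{2} - 20 \left|{\omega}\right| + 48\right) e^{- \frac{\left|{\omega}\right|}{4}}}{16}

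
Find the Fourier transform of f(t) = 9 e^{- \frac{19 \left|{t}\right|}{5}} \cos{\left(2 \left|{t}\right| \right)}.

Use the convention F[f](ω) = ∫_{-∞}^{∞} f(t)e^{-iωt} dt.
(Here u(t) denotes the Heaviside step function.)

F(ω) = \frac{1710 \left(25 \omega^{2} + 461\right)}{625 \omega^{4} + 13050 \omega^{2} + 212521}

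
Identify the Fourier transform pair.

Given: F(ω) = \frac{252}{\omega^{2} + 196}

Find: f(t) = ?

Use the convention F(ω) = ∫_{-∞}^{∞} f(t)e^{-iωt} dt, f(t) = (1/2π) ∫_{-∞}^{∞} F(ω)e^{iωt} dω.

f(t) = 9 e^{- 14 \left|{t}\right|}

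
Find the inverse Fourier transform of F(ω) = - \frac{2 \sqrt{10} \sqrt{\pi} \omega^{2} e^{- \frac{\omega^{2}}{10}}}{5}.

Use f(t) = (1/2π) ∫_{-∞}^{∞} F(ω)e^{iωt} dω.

f(t) = 5 \left(10 t^{2} - 2\right) e^{- \frac{5 t^{2}}{2}}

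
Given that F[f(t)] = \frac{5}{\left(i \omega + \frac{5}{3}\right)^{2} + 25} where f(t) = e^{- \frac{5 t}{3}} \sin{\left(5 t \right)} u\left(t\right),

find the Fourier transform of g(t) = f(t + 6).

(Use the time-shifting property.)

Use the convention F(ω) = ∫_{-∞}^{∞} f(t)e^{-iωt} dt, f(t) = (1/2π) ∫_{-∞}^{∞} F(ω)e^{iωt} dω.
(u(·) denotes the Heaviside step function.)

F[g](ω) = \frac{45 e^{6 i \omega}}{\left(3 i \omega + 5\right)^{2} + 225}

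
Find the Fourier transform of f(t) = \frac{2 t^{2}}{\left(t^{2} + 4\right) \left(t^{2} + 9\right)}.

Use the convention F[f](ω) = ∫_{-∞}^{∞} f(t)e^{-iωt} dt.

F(ω) = \frac{2 \pi \left(3 - 2 e^{\left|{\omega}\right|}\right) e^{- 3 \left|{\omega}\right|}}{5}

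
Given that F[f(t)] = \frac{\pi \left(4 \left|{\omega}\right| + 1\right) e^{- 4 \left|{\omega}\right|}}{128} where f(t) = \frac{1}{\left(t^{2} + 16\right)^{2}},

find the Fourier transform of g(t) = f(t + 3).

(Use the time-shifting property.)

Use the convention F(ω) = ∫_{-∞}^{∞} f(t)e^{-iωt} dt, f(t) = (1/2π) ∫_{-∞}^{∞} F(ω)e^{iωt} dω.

F[g](ω) = \frac{\pi \left(4 \left|{\omega}\right| + 1\right) e^{3 i \omega - 4 \left|{\omega}\right|}}{128}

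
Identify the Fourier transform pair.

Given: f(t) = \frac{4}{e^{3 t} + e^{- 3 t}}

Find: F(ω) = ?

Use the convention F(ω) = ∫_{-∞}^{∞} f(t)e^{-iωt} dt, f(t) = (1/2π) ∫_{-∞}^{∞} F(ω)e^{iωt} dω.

F(ω) = \frac{2 \pi}{3 \cosh{\left(\frac{\pi \omega}{6} \right)}}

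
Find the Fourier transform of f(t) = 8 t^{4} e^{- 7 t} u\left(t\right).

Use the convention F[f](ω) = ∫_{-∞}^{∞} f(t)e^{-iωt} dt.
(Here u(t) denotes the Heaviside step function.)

F(ω) = \frac{192}{\left(i \omega + 7\right)^{5}}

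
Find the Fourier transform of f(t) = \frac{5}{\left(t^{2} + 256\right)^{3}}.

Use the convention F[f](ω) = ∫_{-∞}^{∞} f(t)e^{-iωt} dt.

F(ω) = \frac{5 \pi \left(256 \omega^{2} + 48 \left|{\omega}\right| + 3\right) e^{- 16 \left|{\omega}\right|}}{8388608}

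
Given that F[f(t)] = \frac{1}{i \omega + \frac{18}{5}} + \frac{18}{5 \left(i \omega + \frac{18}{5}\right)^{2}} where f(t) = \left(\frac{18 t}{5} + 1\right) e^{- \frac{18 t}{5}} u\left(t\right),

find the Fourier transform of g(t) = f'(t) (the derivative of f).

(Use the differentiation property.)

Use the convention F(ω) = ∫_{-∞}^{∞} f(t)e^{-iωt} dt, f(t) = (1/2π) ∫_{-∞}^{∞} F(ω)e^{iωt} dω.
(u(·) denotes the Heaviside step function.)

F[g](ω) = \frac{5 \omega \left(5 \omega - 36 i\right)}{25 \omega^{2} - 180 i \omega - 324}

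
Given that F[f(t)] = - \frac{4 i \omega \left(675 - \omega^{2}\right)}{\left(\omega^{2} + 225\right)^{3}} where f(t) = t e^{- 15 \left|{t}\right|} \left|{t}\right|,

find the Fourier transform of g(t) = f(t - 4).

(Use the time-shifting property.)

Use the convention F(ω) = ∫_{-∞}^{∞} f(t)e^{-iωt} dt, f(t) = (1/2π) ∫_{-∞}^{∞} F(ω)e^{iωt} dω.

F[g](ω) = \frac{4 i \omega \left(\omega^{2} - 675\right) e^{- 4 i \omega}}{\left(\omega^{2} + 225\right)^{3}}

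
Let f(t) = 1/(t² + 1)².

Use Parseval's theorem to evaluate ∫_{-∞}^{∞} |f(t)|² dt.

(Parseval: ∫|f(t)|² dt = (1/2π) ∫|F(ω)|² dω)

∫|f(t)|² dt = \frac{5 \pi}{16}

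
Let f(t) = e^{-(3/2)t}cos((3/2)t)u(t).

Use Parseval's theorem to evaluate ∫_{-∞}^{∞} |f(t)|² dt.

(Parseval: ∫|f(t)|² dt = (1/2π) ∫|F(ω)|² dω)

∫|f(t)|² dt = \frac{1}{4}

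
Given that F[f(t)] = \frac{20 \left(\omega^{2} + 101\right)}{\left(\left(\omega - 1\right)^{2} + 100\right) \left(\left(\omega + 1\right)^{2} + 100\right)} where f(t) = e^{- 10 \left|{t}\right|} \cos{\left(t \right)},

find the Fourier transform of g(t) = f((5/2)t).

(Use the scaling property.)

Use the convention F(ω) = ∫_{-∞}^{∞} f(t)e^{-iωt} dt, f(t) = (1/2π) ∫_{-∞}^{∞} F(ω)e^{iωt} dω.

F[g](ω) = \frac{200 \left(4 \omega^{2} + 2525\right)}{16 \omega^{4} + 19800 \omega^{2} + 6375625}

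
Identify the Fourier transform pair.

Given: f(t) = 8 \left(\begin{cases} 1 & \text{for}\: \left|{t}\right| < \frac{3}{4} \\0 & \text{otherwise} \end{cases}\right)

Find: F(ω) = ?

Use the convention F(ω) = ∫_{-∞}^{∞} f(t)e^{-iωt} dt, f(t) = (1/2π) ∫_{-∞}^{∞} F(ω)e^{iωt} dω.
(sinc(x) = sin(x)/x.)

F(ω) = 12 \operatorname{sinc}{\left(\frac{3 \omega}{4} \right)}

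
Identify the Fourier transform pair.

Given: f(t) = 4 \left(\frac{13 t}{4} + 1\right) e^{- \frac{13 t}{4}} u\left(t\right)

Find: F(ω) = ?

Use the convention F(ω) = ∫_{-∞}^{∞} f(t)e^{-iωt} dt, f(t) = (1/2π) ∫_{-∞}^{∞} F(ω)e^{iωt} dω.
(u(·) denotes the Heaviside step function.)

F(ω) = \frac{32 \left(- 2 i \omega - 13\right)}{16 \omega^{2} - 104 i \omega - 169}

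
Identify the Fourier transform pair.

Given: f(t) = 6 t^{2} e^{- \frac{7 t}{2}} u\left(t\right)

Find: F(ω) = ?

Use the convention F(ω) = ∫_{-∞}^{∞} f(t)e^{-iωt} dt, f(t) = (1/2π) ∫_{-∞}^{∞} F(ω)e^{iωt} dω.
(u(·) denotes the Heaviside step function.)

F(ω) = \frac{96}{\left(2 i \omega + 7\right)^{3}}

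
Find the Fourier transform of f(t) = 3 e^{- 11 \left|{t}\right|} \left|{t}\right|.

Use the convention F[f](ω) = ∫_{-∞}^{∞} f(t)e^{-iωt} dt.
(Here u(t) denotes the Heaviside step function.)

F(ω) = \frac{6 \left(121 - \omega^{2}\right)}{\left(\omega^{2} + 121\right)^{2}}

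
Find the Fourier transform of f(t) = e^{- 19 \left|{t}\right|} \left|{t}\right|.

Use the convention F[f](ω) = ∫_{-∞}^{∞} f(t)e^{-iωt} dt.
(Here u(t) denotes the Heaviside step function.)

F(ω) = \frac{2 \left(361 - \omega^{2}\right)}{\left(\omega^{2} + 361\right)^{2}}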